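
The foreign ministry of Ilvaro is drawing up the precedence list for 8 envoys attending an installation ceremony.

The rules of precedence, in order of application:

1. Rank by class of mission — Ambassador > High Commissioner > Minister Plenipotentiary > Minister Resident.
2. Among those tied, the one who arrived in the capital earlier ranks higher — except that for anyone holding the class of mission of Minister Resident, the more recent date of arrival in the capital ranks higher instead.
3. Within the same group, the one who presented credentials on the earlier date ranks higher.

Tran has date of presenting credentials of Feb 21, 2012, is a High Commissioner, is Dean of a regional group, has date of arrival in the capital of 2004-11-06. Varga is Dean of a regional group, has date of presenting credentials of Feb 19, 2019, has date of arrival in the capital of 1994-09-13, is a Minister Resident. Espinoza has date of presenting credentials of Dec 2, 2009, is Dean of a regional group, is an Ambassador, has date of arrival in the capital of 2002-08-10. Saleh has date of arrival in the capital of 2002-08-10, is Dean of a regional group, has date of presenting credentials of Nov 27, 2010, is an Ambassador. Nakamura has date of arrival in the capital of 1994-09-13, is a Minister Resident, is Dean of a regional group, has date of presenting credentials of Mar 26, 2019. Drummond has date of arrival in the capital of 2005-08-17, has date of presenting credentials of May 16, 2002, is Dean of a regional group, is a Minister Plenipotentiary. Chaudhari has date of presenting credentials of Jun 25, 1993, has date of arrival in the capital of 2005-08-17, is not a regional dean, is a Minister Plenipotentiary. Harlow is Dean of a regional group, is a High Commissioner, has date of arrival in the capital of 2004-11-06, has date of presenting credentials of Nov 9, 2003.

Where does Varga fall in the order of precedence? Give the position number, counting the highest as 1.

7

By class of mission: Espinoza and Saleh (Ambassador); then Harlow and Tran (High Commissioner); then Chaudhari and Drummond (Minister Plenipotentiary); then Varga and Nakamura (Minister Resident).
Espinoza and Saleh both have date of arrival in the capital 2002-08-10, so the next rule applies.
Among Espinoza and Saleh, by date of presenting credentials (earlier first): Espinoza (Dec 2, 2009) before Saleh (Nov 27, 2010).
Harlow and Tran both have date of arrival in the capital 2004-11-06, so the next rule applies.
Among Harlow and Tran, by date of presenting credentials (earlier first): Harlow (Nov 9, 2003) before Tran (Feb 21, 2012).
Chaudhari and Drummond both have date of arrival in the capital 2005-08-17, so the next rule applies.
Among Chaudhari and Drummond, by date of presenting credentials (earlier first): Chaudhari (Jun 25, 1993) before Drummond (May 16, 2002).
Varga and Nakamura both have date of arrival in the capital 1994-09-13, so the next rule applies.
Among Varga and Nakamura, by date of presenting credentials (earlier first): Varga (Feb 19, 2019) before Nakamura (Mar 26, 2019).
Order: Espinoza, Saleh, Harlow, Tran, Chaudhari, Drummond, Varga, Nakamura. So position 7.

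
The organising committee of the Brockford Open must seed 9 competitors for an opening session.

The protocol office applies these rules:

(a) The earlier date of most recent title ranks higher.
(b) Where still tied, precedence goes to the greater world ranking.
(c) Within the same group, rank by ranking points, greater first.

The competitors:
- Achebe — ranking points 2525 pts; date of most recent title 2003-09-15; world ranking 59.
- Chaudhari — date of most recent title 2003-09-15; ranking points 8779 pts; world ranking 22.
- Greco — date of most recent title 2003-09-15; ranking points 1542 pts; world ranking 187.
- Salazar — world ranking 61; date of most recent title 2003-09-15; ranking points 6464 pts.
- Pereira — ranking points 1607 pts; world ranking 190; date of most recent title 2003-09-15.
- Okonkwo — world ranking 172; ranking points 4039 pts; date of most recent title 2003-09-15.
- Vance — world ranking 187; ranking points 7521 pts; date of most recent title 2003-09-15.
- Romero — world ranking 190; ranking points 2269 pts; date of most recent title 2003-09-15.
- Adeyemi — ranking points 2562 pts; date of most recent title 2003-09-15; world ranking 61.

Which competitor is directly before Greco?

Vance

By date of most recent title (earlier first): Romero, Pereira, Vance, Greco, Okonkwo, Salazar, Adeyemi, Achebe and Chaudhari (each 2003-09-15).
Among Romero, Pereira, Vance, Greco, Okonkwo, Salazar, Adeyemi, Achebe and Chaudhari, by world ranking (higher first): Romero and Pereira (190) before Vance and Greco (187) before Okonkwo (172) before Salazar and Adeyemi (61) before Achebe (59) before Chaudhari (22).
Among Romero and Pereira, by ranking points (higher first): Romero (2269 pts) before Pereira (1607 pts).
Among Vance and Greco, by ranking points (higher first): Vance (7521 pts) before Greco (1542 pts).
Among Salazar and Adeyemi, by ranking points (higher first): Salazar (6464 pts) before Adeyemi (2562 pts).
Order: Romero, Pereira, Vance, Greco, Okonkwo, Salazar, Adeyemi, Achebe, Chaudhari.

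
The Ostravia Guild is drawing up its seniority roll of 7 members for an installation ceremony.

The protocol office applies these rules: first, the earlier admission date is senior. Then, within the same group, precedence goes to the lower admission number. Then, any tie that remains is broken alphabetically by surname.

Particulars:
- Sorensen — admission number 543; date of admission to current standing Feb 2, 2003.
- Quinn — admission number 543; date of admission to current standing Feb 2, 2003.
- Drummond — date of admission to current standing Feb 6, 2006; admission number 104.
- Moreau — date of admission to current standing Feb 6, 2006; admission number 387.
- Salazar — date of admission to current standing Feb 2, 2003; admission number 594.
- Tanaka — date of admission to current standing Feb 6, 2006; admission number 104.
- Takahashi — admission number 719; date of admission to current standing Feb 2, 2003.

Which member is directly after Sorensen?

By date of admission to current standing (earlier first): Quinn, Sorensen, Salazar and Takahashi (each Feb 2, 2003); then Drummond, Tanaka and Moreau (each Feb 6, 2006).
Among Quinn, Sorensen, Salazar and Takahashi, by admission number (lower first): Quinn and Sorensen (543) before Salazar (594) before Takahashi (719).
Among Quinn and Sorensen, alphabetically by surname: Quinn before Sorensen.
Among Drummond, Tanaka and Moreau, by admission number (lower first): Drummond and Tanaka (104) before Moreau (387).
Among Drummond and Tanaka, alphabetically by surname: Drummond before Tanaka.
Order: Quinn, Sorensen, Salazar, Takahashi, Drummond, Tanaka, Moreau.

Salazar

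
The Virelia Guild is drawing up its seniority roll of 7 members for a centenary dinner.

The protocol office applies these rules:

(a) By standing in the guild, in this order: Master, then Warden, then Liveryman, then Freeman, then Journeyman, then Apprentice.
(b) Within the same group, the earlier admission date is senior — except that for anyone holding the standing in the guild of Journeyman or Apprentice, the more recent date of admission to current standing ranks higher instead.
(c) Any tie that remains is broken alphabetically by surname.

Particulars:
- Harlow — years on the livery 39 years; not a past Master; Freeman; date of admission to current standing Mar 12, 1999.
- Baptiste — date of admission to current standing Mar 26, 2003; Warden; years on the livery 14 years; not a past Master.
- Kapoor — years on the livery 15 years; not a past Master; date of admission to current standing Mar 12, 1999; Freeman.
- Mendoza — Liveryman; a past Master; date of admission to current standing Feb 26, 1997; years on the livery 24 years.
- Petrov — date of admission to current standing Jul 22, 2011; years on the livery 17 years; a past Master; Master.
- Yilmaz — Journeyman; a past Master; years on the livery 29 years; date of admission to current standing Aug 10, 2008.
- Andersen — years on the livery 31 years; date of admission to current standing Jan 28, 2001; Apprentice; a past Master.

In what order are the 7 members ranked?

By standing in the guild: Petrov (Master); then Baptiste (Warden); then Mendoza (Liveryman); then Harlow and Kapoor (Freeman); then Yilmaz (Journeyman); then Andersen (Apprentice).
Harlow and Kapoor both have date of admission to current standing Mar 12, 1999, so the next rule applies.
Among Harlow and Kapoor, alphabetically by surname: Harlow before Kapoor.
Full order: Petrov, Baptiste, Mendoza, Harlow, Kapoor, Yilmaz, Andersen.

Petrov, Baptiste, Mendoza, Harlow, Kapoor, Yilmaz, Andersen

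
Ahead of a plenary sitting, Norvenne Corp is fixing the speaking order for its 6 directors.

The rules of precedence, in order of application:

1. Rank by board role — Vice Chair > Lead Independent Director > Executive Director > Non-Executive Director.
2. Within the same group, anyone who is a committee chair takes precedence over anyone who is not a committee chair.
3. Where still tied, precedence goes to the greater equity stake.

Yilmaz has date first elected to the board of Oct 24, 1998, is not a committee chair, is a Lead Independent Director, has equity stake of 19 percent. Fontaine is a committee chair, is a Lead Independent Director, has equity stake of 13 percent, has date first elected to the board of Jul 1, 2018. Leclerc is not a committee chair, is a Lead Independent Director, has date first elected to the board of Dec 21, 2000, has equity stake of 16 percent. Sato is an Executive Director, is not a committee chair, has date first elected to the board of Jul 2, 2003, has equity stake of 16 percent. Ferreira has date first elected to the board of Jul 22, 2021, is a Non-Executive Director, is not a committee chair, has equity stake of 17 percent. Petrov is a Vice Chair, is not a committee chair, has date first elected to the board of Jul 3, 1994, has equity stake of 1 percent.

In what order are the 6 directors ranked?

Petrov, Fontaine, Yilmaz, Leclerc, Sato, Ferreira

By board role: Petrov (Vice Chair); then Fontaine, Yilmaz and Leclerc (Lead Independent Director); then Sato (Executive Director); then Ferreira (Non-Executive Director).
Among Fontaine, Yilmaz and Leclerc, a committee chair before not a committee chair: Fontaine (a committee chair) before Yilmaz and Leclerc (not a committee chair).
Among Yilmaz and Leclerc, by equity stake (higher first): Yilmaz (19 percent) before Leclerc (16 percent).
Full order: Petrov, Fontaine, Yilmaz, Leclerc, Sato, Ferreira.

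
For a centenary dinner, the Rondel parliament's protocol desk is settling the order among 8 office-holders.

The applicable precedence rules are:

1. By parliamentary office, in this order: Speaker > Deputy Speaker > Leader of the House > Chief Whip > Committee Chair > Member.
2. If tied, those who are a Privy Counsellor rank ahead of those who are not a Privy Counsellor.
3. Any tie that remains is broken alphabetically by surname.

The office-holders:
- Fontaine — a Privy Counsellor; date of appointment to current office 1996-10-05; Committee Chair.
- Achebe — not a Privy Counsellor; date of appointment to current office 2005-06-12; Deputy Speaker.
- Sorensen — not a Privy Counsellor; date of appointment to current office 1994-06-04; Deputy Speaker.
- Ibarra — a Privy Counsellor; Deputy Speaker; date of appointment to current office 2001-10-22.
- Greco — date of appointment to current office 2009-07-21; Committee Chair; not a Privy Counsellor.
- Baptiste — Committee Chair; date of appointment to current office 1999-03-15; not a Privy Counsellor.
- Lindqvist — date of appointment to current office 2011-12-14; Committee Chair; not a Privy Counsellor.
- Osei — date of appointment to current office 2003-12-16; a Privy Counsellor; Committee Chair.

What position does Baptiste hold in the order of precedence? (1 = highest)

By parliamentary office: Ibarra, Achebe and Sorensen (Deputy Speaker); then Fontaine, Osei, Baptiste, Greco and Lindqvist (Committee Chair).
Among Ibarra, Achebe and Sorensen, a Privy Counsellor before not a Privy Counsellor: Ibarra (a Privy Counsellor) before Achebe and Sorensen (not a Privy Counsellor).
Among Achebe and Sorensen, alphabetically by surname: Achebe before Sorensen.
Among Fontaine, Osei, Baptiste, Greco and Lindqvist, a Privy Counsellor before not a Privy Counsellor: Fontaine and Osei (a Privy Counsellor) before Baptiste, Greco and Lindqvist (not a Privy Counsellor).
Among Fontaine and Osei, alphabetically by surname: Fontaine before Osei.
Among Baptiste, Greco and Lindqvist, alphabetically by surname: Baptiste before Greco before Lindqvist.
Order: Ibarra, Achebe, Sorensen, Fontaine, Osei, Baptiste, Greco, Lindqvist. So position 6.

6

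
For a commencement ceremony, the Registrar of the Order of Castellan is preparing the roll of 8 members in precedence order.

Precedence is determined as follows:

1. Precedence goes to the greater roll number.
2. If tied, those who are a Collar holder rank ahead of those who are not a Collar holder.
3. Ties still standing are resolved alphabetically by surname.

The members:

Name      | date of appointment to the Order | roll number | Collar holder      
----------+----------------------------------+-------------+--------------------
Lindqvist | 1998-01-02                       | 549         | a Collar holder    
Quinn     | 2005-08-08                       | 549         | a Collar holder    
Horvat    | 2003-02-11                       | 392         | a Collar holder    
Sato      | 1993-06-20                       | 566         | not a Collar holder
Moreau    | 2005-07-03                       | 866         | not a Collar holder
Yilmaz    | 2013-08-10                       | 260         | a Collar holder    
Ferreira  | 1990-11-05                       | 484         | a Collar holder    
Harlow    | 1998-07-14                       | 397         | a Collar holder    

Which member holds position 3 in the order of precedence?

Lindqvist

By roll number (higher first): Moreau (866); then Sato (566); then Lindqvist and Quinn (both 549); then Ferreira (484); then Harlow (397); then Horvat (392); then Yilmaz (260).
Lindqvist and Quinn are each a Collar holder, so the next rule applies.
Among Lindqvist and Quinn, alphabetically by surname: Lindqvist before Quinn.
Order: Moreau, Sato, Lindqvist, Quinn, Ferreira, Harlow, Horvat, Yilmaz.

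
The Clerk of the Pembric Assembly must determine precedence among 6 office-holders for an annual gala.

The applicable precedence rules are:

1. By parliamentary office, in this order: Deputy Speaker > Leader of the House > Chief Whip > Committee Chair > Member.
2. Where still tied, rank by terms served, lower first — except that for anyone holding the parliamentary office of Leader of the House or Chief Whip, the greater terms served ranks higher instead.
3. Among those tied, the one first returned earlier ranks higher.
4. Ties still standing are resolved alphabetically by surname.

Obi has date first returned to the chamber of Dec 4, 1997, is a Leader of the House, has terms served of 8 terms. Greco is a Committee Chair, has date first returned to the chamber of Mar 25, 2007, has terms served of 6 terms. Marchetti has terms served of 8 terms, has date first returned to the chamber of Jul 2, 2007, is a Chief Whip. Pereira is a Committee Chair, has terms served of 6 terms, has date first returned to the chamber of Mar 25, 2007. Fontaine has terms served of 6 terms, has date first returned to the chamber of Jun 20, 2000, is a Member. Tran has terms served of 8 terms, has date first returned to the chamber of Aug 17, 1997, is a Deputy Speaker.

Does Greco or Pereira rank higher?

By parliamentary office: Tran (Deputy Speaker); then Obi (Leader of the House); then Marchetti (Chief Whip); then Greco and Pereira (Committee Chair); then Fontaine (Member).
Greco and Pereira both have terms served 6 terms, so the next rule applies.
Greco and Pereira both have date first returned to the chamber Mar 25, 2007, so the next rule applies.
Among Greco and Pereira, alphabetically by surname: Greco before Pereira.
So Greco takes precedence.

Greco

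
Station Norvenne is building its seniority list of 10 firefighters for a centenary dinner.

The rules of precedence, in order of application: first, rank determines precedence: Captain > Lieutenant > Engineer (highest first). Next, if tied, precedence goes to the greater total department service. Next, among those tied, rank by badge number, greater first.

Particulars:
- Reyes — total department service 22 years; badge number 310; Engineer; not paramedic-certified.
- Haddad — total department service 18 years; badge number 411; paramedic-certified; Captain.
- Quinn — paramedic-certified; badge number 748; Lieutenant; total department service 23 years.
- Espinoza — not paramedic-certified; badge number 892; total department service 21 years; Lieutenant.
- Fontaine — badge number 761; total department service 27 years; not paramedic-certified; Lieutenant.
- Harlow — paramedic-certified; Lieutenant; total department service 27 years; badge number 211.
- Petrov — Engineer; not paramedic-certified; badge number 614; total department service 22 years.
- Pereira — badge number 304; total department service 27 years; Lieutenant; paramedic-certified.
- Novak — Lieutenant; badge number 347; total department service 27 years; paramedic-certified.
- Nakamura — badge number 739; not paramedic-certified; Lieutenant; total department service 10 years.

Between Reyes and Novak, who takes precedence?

Novak

By rank: Haddad (Captain); then Fontaine, Novak, Pereira, Harlow, Quinn, Espinoza and Nakamura (Lieutenant); then Petrov and Reyes (Engineer).
Among Fontaine, Novak, Pereira, Harlow, Quinn, Espinoza and Nakamura, by total department service (higher first): Fontaine, Novak, Pereira and Harlow (27 years) before Quinn (23 years) before Espinoza (21 years) before Nakamura (10 years).
Among Fontaine, Novak, Pereira and Harlow, by badge number (higher first): Fontaine (761) before Novak (347) before Pereira (304) before Harlow (211).
Petrov and Reyes both have total department service 22 years, so the next rule applies.
Among Petrov and Reyes, by badge number (higher first): Petrov (614) before Reyes (310).
So Novak takes precedence.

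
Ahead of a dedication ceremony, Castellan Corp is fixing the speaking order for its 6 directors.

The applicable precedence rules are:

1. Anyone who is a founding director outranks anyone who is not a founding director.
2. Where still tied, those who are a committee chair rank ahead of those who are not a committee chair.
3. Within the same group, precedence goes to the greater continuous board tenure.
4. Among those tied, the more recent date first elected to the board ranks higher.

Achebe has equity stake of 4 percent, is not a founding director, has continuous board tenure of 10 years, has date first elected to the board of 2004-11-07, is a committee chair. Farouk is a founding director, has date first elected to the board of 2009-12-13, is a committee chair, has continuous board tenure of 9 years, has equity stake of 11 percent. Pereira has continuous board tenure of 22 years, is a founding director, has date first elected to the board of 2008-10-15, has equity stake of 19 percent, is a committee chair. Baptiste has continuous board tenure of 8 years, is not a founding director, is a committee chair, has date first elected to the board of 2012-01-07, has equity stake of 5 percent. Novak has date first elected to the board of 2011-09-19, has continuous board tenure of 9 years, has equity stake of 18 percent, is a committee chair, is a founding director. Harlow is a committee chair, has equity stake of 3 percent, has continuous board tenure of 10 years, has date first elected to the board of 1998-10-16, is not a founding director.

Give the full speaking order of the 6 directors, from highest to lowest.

By the first rule: Pereira, Novak and Farouk (each a founding director); then Achebe, Harlow and Baptiste (each not a founding director).
Pereira, Novak and Farouk are each a committee chair, so the next rule applies.
Among Pereira, Novak and Farouk, by continuous board tenure (higher first): Pereira (22 years) before Novak and Farouk (9 years).
Among Novak and Farouk, by date first elected to the board (later first): Novak (2011-09-19) before Farouk (2009-12-13).
Achebe, Harlow and Baptiste are each a committee chair, so the next rule applies.
Among Achebe, Harlow and Baptiste, by continuous board tenure (higher first): Achebe and Harlow (10 years) before Baptiste (8 years).
Among Achebe and Harlow, by date first elected to the board (later first): Achebe (2004-11-07) before Harlow (1998-10-16).
Full order: Pereira, Novak, Farouk, Achebe, Harlow, Baptiste.

Pereira, Novak, Farouk, Achebe, Harlow, Baptiste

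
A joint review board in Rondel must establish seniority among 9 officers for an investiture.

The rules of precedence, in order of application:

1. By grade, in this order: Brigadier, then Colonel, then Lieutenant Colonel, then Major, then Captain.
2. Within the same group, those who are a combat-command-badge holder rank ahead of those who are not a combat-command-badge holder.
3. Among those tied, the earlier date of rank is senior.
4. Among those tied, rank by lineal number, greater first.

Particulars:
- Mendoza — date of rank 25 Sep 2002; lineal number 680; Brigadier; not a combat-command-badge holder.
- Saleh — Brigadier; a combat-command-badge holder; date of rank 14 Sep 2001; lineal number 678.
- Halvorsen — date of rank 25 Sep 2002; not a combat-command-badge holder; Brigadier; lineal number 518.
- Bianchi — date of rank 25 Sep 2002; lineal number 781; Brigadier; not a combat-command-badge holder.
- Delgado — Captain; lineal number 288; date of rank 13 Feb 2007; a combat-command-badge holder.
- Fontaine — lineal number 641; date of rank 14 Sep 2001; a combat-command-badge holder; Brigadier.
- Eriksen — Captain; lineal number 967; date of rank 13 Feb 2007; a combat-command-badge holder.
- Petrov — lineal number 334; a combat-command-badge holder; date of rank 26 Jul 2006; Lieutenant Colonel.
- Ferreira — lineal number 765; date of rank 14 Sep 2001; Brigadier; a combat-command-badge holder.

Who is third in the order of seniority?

Fontaine

By grade: Ferreira, Saleh, Fontaine, Bianchi, Mendoza and Halvorsen (Brigadier); then Petrov (Lieutenant Colonel); then Eriksen and Delgado (Captain).
Among Ferreira, Saleh, Fontaine, Bianchi, Mendoza and Halvorsen, a combat-command-badge holder before not a combat-command-badge holder: Ferreira, Saleh and Fontaine (a combat-command-badge holder) before Bianchi, Mendoza and Halvorsen (not a combat-command-badge holder).
Ferreira, Saleh and Fontaine all have date of rank 14 Sep 2001, so the next rule applies.
Among Ferreira, Saleh and Fontaine, by lineal number (higher first): Ferreira (765) before Saleh (678) before Fontaine (641).
Bianchi, Mendoza and Halvorsen all have date of rank 25 Sep 2002, so the next rule applies.
Among Bianchi, Mendoza and Halvorsen, by lineal number (higher first): Bianchi (781) before Mendoza (680) before Halvorsen (518).
Eriksen and Delgado are each a combat-command-badge holder, so the next rule applies.
Eriksen and Delgado both have date of rank 13 Feb 2007, so the next rule applies.
Among Eriksen and Delgado, by lineal number (higher first): Eriksen (967) before Delgado (288).
Order: Ferreira, Saleh, Fontaine, Bianchi, Mendoza, Halvorsen, Petrov, Eriksen, Delgado.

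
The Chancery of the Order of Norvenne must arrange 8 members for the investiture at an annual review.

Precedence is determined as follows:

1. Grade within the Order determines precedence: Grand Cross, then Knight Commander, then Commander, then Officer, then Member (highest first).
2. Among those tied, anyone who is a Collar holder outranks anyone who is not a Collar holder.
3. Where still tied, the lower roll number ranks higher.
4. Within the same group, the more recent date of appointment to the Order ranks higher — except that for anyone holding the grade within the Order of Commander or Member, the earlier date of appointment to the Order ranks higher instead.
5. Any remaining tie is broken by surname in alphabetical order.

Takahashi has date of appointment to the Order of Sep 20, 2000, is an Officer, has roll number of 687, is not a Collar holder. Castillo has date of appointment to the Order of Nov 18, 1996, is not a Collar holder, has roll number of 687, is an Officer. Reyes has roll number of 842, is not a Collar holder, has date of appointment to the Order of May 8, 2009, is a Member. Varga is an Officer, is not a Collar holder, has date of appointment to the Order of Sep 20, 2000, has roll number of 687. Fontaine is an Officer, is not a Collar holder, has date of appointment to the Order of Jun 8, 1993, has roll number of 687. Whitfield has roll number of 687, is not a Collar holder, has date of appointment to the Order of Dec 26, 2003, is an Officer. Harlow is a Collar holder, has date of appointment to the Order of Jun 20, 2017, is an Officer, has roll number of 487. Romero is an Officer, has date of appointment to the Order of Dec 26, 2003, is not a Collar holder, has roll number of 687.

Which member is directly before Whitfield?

Romero

By grade within the Order: Harlow, Romero, Whitfield, Takahashi, Varga, Castillo and Fontaine (Officer); then Reyes (Member).
Among Harlow, Romero, Whitfield, Takahashi, Varga, Castillo and Fontaine, a Collar holder before not a Collar holder: Harlow (a Collar holder) before Romero, Whitfield, Takahashi, Varga, Castillo and Fontaine (not a Collar holder).
Romero, Whitfield, Takahashi, Varga, Castillo and Fontaine all have roll number 687, so the next rule applies.
Among Romero, Whitfield, Takahashi, Varga, Castillo and Fontaine, by date of appointment to the Order (later first): Romero and Whitfield (Dec 26, 2003) before Takahashi and Varga (Sep 20, 2000) before Castillo (Nov 18, 1996) before Fontaine (Jun 8, 1993).
Among Romero and Whitfield, alphabetically by surname: Romero before Whitfield.
Among Takahashi and Varga, alphabetically by surname: Takahashi before Varga.
Order: Harlow, Romero, Whitfield, Takahashi, Varga, Castillo, Fontaine, Reyes.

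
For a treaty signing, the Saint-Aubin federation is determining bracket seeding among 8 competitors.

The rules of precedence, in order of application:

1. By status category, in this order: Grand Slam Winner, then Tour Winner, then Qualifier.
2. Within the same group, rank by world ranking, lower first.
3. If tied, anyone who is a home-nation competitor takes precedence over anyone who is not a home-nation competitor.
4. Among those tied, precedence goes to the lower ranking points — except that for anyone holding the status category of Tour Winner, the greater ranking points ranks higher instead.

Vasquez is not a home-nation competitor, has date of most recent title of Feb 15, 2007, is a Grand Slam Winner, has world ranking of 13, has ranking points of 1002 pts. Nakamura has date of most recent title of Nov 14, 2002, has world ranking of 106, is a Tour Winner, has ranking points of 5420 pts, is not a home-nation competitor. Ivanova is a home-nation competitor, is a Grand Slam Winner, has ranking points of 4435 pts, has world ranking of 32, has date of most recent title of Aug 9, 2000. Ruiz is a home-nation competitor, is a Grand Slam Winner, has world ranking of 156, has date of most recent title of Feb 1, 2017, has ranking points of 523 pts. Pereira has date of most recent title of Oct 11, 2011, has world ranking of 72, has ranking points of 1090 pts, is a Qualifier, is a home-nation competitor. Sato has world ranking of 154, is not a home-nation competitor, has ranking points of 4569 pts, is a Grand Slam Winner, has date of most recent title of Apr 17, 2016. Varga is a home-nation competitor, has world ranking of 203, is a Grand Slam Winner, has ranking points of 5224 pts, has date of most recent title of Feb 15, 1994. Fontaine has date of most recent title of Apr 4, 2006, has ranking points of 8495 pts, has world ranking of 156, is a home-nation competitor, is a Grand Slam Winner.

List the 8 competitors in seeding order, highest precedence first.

By status category: Vasquez, Ivanova, Sato, Ruiz, Fontaine and Varga (Grand Slam Winner); then Nakamura (Tour Winner); then Pereira (Qualifier).
Among Vasquez, Ivanova, Sato, Ruiz, Fontaine and Varga, by world ranking (lower first): Vasquez (13) before Ivanova (32) before Sato (154) before Ruiz and Fontaine (156) before Varga (203).
Ruiz and Fontaine are each a home-nation competitor, so the next rule applies.
Among Ruiz and Fontaine, by ranking points (lower first): Ruiz (523 pts) before Fontaine (8495 pts).
Full order: Vasquez, Ivanova, Sato, Ruiz, Fontaine, Varga, Nakamura, Pereira.

Vasquez, Ivanova, Sato, Ruiz, Fontaine, Varga, Nakamura, Pereira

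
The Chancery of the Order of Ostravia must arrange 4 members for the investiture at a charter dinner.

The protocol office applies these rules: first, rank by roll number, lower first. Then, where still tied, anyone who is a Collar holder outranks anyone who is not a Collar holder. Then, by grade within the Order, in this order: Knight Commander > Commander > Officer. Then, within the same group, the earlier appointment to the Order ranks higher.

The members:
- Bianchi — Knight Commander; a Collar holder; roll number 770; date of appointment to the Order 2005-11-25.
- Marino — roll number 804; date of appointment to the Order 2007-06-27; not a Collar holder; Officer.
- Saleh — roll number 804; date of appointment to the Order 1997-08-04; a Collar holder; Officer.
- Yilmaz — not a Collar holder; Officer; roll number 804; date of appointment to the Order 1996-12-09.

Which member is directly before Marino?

By roll number (lower first): Bianchi (770); then Saleh, Yilmaz and Marino (each 804).
Among Saleh, Yilmaz and Marino, a Collar holder before not a Collar holder: Saleh (a Collar holder) before Yilmaz and Marino (not a Collar holder).
Yilmaz and Marino are each Officer, so the next rule applies.
Among Yilmaz and Marino, by date of appointment to the Order (earlier first): Yilmaz (1996-12-09) before Marino (2007-06-27).
Order: Bianchi, Saleh, Yilmaz, Marino.

Yilmaz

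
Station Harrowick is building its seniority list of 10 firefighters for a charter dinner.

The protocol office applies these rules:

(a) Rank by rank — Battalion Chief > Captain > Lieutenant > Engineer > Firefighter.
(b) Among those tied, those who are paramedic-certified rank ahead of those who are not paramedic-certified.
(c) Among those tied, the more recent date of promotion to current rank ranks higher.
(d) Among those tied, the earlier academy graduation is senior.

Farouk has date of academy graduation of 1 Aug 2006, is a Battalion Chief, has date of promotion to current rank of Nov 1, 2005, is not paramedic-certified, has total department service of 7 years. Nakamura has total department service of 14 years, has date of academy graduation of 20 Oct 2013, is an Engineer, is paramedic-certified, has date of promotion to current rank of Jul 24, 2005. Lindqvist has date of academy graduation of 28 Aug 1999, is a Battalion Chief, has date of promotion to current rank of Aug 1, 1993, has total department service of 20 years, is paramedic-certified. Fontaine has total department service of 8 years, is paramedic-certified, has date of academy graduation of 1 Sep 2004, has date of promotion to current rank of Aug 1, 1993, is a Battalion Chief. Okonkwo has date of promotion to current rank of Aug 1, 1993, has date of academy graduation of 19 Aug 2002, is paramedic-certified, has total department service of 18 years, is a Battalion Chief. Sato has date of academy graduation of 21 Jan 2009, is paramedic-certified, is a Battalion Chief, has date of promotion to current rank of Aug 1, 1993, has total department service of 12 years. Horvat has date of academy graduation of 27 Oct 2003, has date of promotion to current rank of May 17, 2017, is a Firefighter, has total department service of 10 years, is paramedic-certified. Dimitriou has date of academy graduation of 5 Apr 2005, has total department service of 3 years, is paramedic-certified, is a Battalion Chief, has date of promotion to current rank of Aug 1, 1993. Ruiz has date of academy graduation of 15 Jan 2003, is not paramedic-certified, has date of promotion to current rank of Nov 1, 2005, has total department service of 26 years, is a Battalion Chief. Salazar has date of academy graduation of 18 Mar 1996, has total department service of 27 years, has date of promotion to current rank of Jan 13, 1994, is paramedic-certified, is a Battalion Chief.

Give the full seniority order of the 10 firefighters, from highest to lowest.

Salazar, Lindqvist, Okonkwo, Fontaine, Dimitriou, Sato, Ruiz, Farouk, Nakamura, Horvat

By rank: Salazar, Lindqvist, Okonkwo, Fontaine, Dimitriou, Sato, Ruiz and Farouk (Battalion Chief); then Nakamura (Engineer); then Horvat (Firefighter).
Among Salazar, Lindqvist, Okonkwo, Fontaine, Dimitriou, Sato, Ruiz and Farouk, paramedic-certified before not paramedic-certified: Salazar, Lindqvist, Okonkwo, Fontaine, Dimitriou and Sato (paramedic-certified) before Ruiz and Farouk (not paramedic-certified).
Among Salazar, Lindqvist, Okonkwo, Fontaine, Dimitriou and Sato, by date of promotion to current rank (later first): Salazar (Jan 13, 1994) before Lindqvist, Okonkwo, Fontaine, Dimitriou and Sato (Aug 1, 1993).
Among Lindqvist, Okonkwo, Fontaine, Dimitriou and Sato, by date of academy graduation (earlier first): Lindqvist (28 Aug 1999) before Okonkwo (19 Aug 2002) before Fontaine (1 Sep 2004) before Dimitriou (5 Apr 2005) before Sato (21 Jan 2009).
Ruiz and Farouk both have date of promotion to current rank Nov 1, 2005, so the next rule applies.
Among Ruiz and Farouk, by date of academy graduation (earlier first): Ruiz (15 Jan 2003) before Farouk (1 Aug 2006).
Full order: Salazar, Lindqvist, Okonkwo, Fontaine, Dimitriou, Sato, Ruiz, Farouk, Nakamura, Horvat.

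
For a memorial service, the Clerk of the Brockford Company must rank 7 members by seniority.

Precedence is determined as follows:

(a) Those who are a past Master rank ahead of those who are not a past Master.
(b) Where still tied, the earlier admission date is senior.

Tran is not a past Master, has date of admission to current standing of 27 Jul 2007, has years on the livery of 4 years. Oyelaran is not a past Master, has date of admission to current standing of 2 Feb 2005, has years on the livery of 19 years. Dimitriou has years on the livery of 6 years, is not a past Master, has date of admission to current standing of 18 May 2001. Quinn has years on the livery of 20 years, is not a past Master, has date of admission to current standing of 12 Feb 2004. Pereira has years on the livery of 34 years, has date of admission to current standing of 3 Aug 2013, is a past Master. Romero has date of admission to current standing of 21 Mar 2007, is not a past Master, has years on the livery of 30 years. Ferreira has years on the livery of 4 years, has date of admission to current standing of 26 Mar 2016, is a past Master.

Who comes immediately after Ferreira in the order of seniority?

By the first rule: Pereira and Ferreira (both a past Master); then Dimitriou, Quinn, Oyelaran, Romero and Tran (each not a past Master).
Among Pereira and Ferreira, by date of admission to current standing (earlier first): Pereira (3 Aug 2013) before Ferreira (26 Mar 2016).
Among Dimitriou, Quinn, Oyelaran, Romero and Tran, by date of admission to current standing (earlier first): Dimitriou (18 May 2001) before Quinn (12 Feb 2004) before Oyelaran (2 Feb 2005) before Romero (21 Mar 2007) before Tran (27 Jul 2007).
Order: Pereira, Ferreira, Dimitriou, Quinn, Oyelaran, Romero, Tran.

Dimitriou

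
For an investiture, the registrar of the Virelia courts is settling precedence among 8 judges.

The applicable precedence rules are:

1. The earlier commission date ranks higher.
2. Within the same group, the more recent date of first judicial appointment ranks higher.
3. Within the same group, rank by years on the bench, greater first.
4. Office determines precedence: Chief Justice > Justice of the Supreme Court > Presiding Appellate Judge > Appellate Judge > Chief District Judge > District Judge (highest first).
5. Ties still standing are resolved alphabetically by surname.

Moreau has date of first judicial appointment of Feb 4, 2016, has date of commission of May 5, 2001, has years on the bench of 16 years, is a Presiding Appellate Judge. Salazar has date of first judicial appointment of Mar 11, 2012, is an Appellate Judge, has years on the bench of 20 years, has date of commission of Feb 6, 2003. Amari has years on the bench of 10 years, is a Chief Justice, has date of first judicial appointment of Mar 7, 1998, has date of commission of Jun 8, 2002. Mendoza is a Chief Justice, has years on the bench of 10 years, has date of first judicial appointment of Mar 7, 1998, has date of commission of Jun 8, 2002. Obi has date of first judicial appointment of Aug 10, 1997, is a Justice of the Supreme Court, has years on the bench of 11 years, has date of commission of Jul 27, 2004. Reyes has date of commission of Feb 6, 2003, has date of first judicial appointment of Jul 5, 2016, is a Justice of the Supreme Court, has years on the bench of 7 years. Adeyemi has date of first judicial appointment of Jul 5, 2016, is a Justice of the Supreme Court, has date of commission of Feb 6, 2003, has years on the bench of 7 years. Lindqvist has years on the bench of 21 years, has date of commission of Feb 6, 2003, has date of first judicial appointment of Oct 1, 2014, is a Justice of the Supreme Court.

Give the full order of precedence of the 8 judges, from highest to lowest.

Moreau, Amari, Mendoza, Adeyemi, Reyes, Lindqvist, Salazar, Obi

By date of commission (earlier first): Moreau (May 5, 2001); then Amari and Mendoza (both Jun 8, 2002); then Adeyemi, Reyes, Lindqvist and Salazar (each Feb 6, 2003); then Obi (Jul 27, 2004).
Amari and Mendoza both have date of first judicial appointment Mar 7, 1998, so the next rule applies.
Amari and Mendoza both have years on the bench 10 years, so the next rule applies.
Amari and Mendoza are each Chief Justice, so the next rule applies.
Among Amari and Mendoza, alphabetically by surname: Amari before Mendoza.
Among Adeyemi, Reyes, Lindqvist and Salazar, by date of first judicial appointment (later first): Adeyemi and Reyes (Jul 5, 2016) before Lindqvist (Oct 1, 2014) before Salazar (Mar 11, 2012).
Adeyemi and Reyes both have years on the bench 7 years, so the next rule applies.
Adeyemi and Reyes are each Justice of the Supreme Court, so the next rule applies.
Among Adeyemi and Reyes, alphabetically by surname: Adeyemi before Reyes.
Full order: Moreau, Amari, Mendoza, Adeyemi, Reyes, Lindqvist, Salazar, Obi.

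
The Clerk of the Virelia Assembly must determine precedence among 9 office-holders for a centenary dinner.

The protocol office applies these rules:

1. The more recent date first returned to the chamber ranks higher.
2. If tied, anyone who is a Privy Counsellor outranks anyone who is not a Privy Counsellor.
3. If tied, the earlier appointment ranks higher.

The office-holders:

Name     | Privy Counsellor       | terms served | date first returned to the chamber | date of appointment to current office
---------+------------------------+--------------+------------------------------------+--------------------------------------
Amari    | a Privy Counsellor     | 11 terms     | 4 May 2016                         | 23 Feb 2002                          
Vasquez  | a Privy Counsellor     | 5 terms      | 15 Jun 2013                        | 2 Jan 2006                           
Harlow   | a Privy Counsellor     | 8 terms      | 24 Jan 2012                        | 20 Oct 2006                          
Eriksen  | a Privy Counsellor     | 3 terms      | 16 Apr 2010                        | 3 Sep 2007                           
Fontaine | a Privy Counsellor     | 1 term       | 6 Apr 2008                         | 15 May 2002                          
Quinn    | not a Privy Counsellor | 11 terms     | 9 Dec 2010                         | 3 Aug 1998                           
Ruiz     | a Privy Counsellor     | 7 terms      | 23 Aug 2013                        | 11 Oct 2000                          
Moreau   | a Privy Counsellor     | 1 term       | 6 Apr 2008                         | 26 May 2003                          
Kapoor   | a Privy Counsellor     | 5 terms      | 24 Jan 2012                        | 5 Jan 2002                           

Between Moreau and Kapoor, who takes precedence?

Kapoor

By date first returned to the chamber (later first): Amari (4 May 2016); then Ruiz (23 Aug 2013); then Vasquez (15 Jun 2013); then Kapoor and Harlow (both 24 Jan 2012); then Quinn (9 Dec 2010); then Eriksen (16 Apr 2010); then Fontaine and Moreau (both 6 Apr 2008).
Kapoor and Harlow are each a Privy Counsellor, so the next rule applies.
Among Kapoor and Harlow, by date of appointment to current office (earlier first): Kapoor (5 Jan 2002) before Harlow (20 Oct 2006).
Fontaine and Moreau are each a Privy Counsellor, so the next rule applies.
Among Fontaine and Moreau, by date of appointment to current office (earlier first): Fontaine (15 May 2002) before Moreau (26 May 2003).
So Kapoor takes precedence.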